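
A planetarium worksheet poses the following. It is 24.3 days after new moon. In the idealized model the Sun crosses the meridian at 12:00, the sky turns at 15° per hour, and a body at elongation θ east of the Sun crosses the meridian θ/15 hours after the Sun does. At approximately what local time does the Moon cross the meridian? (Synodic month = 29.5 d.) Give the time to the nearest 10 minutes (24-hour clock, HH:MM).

07:50

Phase angle: θ = 360°·(24.3 d)/(29.5 d) = 296.5°.
At 15° of sky rotation per hour, 296.5° corresponds to a 19.77 h lag.
12:00 + 19.769 h ≈ 07:46 → 07:50 to the nearest ten minutes.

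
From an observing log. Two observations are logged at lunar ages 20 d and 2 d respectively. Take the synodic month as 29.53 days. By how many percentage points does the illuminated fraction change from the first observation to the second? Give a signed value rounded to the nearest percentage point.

-68 percentage points

First observation: θ = 360°·20/29.53 = 243.8°, so f = 0.721.
Second observation: θ = 24.4°, f = 0.045.
Δf = 0.045 − 0.721 = -0.676, i.e. -68 pp.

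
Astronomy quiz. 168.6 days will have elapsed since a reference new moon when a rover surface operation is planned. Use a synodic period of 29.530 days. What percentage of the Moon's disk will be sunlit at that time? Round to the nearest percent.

168.6 d spans 5 complete synodic months (5 × 29.530 = 147.65 d) plus 20.95 d.
Elongation θ = 360° × 20.95/29.530 ≈ 255.4°.
With cos θ = (-0.252), the lit fraction is (1 − (-0.252))/2 ≈ 0.626, so 63%.

63%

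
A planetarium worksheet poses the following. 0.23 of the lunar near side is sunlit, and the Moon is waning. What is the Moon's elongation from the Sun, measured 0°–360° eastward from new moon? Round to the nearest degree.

From f = (1 − cos θ)/2: cos θ = 1 − 2×0.23 = 0.540; arccos → 57.3°.
Since the Moon is past full (waning), take the reflex angle: θ = 360° − 57.3° = 302.7°.

303°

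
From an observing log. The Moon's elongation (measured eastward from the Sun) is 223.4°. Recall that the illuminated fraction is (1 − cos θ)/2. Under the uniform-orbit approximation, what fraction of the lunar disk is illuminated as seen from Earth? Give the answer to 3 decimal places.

0.863

cos 223.4° = (-0.727), so f = (1 − (-0.727))/2 = 0.863.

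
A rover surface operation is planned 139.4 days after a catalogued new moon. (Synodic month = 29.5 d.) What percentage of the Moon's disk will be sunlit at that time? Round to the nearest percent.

139.4 d spans 4 complete synodic months (4 × 29.5 = 118.00 d) plus 21.40 d.
Elongation θ = 360° × 21.40/29.5 ≈ 261.2°.
cos 261.2° = (-0.154), so f = (1 − (-0.154))/2 = 0.577, so 58%.

58%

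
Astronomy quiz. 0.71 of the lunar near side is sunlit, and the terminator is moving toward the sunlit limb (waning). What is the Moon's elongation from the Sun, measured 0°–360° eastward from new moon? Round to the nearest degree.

Invert f = (1 − cos θ)/2 to get cos θ = 1 − 2(0.71) = -0.420, hence θ₀ = arccos -0.420 = 114.8°.
Waning ⇒ past full, so θ = 360° − 114.8° = 245.2°.

245°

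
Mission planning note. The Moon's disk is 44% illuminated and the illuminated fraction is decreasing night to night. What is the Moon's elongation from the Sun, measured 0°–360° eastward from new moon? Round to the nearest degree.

277°

Invert f = (1 − cos θ)/2 to get cos θ = 1 − 2(0.44) = 0.120, hence θ₀ = arccos 0.120 = 83.1°.
Waning ⇒ past full, so θ = 360° − 83.1° = 276.9°.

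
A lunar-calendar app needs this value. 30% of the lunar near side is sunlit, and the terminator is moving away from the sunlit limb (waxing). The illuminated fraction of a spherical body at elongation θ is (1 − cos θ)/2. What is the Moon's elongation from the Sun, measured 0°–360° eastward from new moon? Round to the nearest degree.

66°

cos θ = 1 − 2f = 0.400, giving a principal value of 66.4°.
Before full moon the principal value applies: θ = 66.4°.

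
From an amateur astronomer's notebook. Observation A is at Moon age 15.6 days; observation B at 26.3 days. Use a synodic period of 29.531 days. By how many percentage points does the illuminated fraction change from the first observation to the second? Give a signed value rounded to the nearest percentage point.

-88 percentage points

θ₁ = 360° × 15.6/29.531 = 190.2°, f₁ = (1 − cos θ₁)/2 = 0.992.
θ₂ = 360° × 26.3/29.531 = 320.6°, f₂ = (1 − cos θ₂)/2 = 0.114.
Change = f₂ − f₁ = -0.879 → -88 percentage points.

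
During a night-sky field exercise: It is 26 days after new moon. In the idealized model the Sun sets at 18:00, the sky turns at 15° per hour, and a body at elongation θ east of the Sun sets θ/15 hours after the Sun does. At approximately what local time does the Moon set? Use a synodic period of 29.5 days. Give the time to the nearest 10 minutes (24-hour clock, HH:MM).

Elongation θ = 360° × 26/29.5 ≈ 317.3°.
Delay after the Sun = 317.3° / (15°/h) ≈ 21.15 h.
18:00 + 21.153 h ≈ 15:09 → 15:10 to the nearest ten minutes.

15:10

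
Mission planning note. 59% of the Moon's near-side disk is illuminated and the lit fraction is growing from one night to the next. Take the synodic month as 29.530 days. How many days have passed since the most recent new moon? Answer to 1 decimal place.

8.2 days

From f = (1 − cos θ)/2: cos θ = 1 − 2×0.59 = -0.180; arccos → 100.4°.
The Moon is waxing (0°–180°), so θ = 100.4° directly.
That fraction of the synodic month is 100.4/360 × 29.530 d ≈ 8.23 d.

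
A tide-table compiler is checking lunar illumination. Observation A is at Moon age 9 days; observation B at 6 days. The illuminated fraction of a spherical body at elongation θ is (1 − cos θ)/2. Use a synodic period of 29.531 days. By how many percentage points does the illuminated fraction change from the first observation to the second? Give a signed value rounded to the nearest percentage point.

-31 pp

First observation: θ = 360°·9/29.531 = 109.7°, so f = 0.669.
Second observation: θ = 73.1°, f = 0.355.
Δf = 0.355 − 0.669 = -0.314, i.e. -31 pp.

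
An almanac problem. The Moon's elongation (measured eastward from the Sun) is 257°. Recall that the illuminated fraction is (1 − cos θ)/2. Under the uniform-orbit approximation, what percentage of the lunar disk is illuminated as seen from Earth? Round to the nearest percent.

Half-versine of 257°: (1 − (-0.225))/2 = 0.612, i.e. 61%.

61%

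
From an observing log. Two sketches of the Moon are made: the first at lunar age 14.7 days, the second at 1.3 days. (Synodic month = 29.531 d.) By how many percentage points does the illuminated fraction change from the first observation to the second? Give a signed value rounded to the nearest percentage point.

θ₁ = 360° × 14.7/29.531 = 179.2°, f₁ = (1 − cos θ₁)/2 = 1.000.
θ₂ = 360° × 1.3/29.531 = 15.8°, f₂ = (1 − cos θ₂)/2 = 0.019.
Change = f₂ − f₁ = -0.981 → -98 percentage points.

-98 pp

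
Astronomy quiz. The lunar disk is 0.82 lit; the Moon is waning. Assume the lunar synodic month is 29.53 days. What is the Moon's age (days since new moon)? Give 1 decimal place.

From f = (1 − cos θ)/2: cos θ = 1 − 2×0.82 = -0.640; arccos → 129.8°.
Waning ⇒ past full, so θ = 360° − 129.8° = 230.2°.
At 360°/29.53 d per day, 230.2° corresponds to 18.88 days.

18.9 days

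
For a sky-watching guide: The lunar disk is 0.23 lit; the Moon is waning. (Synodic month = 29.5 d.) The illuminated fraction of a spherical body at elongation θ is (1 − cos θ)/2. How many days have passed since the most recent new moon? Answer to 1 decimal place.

24.8 days

Invert f = (1 − cos θ)/2 to get cos θ = 1 − 2(0.23) = 0.540, hence θ₀ = arccos 0.540 = 57.3°.
Waning ⇒ past full, so θ = 360° − 57.3° = 302.7°.
That fraction of the synodic month is 302.7/360 × 29.5 d ≈ 24.80 d.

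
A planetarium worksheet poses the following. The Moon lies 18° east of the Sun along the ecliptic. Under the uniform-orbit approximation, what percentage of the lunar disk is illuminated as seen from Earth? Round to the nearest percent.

2%

f = (1 − cos 18°)/2 = (1 − 0.951)/2 ≈ 0.024, i.e. 2%.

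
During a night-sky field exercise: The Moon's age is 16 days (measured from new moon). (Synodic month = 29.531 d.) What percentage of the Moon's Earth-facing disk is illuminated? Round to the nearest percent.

98%

Phase angle: θ = 360°·(16 d)/(29.531 d) = 195.0°.
Illuminated fraction = (1 − cos 195.0°)/2 = (1 − (-0.966))/2 ≈ 0.983, so 98%.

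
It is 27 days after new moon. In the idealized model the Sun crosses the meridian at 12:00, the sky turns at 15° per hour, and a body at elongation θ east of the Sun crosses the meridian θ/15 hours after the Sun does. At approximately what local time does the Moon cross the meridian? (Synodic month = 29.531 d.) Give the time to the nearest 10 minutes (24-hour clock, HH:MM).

Phase angle: θ = 360°·(27 d)/(29.531 d) = 329.1°.
Delay after the Sun = 329.1° / (15°/h) ≈ 21.94 h.
12:00 + 21.943 h ≈ 09:57 → 10:00 to the nearest ten minutes.

10:00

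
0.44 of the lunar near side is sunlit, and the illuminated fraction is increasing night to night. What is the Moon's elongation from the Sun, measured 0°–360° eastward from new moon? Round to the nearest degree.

83°

From f = (1 − cos θ)/2: cos θ = 1 − 2×0.44 = 0.120; arccos → 83.1°.
Before full moon the principal value applies: θ = 83.1°.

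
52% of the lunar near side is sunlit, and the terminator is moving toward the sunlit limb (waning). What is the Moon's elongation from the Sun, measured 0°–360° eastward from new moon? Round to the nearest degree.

From f = (1 − cos θ)/2: cos θ = 1 − 2×0.52 = -0.040; arccos → 92.3°.
A waning Moon lies in 180°–360°, so θ = 360° − 92.3° = 267.7°.

268°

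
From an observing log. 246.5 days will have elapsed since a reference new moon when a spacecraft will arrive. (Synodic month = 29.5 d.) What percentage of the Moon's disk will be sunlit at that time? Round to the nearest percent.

246.5 d spans 8 complete synodic months (8 × 29.5 = 236.00 d) plus 10.50 d.
Phase angle: θ = 360°·(10.50 d)/(29.5 d) = 128.1°.
Illuminated fraction = (1 − cos 128.1°)/2 = (1 − (-0.618))/2 ≈ 0.809, so 81%.

81%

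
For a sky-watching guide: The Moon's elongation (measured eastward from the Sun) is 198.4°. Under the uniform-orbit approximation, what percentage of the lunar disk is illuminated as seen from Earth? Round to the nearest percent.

f = (1 − cos 198.4°)/2 = (1 − (-0.949))/2 ≈ 0.974, i.e. 97%.

97%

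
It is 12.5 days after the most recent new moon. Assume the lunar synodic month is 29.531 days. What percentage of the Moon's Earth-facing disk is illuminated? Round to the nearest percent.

Phase angle: θ = 360°·(12.5 d)/(29.531 d) = 152.4°.
cos 152.4° = (-0.886), so f = (1 − (-0.886))/2 = 0.943, so 94%.

94%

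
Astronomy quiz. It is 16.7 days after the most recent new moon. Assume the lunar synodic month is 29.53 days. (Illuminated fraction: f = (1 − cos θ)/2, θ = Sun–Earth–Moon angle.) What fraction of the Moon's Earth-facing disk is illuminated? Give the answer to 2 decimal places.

0.96

Elongation θ = 360° × 16.7/29.53 ≈ 203.6°.
cos 203.6° = (-0.916), so f = (1 − (-0.916))/2 = 0.958.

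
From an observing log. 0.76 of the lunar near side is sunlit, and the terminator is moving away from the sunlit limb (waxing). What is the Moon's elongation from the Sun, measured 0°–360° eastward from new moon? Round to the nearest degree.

121°

cos θ = 1 − 2f = -0.520, giving a principal value of 121.3°.
The Moon is waxing (0°–180°), so θ = 121.3° directly.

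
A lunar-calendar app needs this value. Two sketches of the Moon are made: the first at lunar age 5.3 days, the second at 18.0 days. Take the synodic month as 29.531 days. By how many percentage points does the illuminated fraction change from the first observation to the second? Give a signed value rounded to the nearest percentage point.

First observation: θ = 360°·5.3/29.531 = 64.6°, so f = 0.286.
Second observation: θ = 219.4°, f = 0.886.
Δf = 0.886 − 0.286 = +0.601, i.e. +60 pp.

+60 percentage points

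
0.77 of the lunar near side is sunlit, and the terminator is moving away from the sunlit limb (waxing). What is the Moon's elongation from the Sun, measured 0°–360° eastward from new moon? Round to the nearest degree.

123°

Invert f = (1 − cos θ)/2 to get cos θ = 1 − 2(0.77) = -0.540, hence θ₀ = arccos -0.540 = 122.7°.
The Moon is waxing (0°–180°), so θ = 122.7° directly.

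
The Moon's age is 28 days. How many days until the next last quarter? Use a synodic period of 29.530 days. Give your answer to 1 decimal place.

23.7 days

Last quarter is 0.75 of the way through the cycle: age 0.75 × 29.530 = 22.148 d.
Already past this cycle's last quarter; the next is at 22.148 + 29.530 = 51.678 d, so 51.678 − 28 = 23.678 days.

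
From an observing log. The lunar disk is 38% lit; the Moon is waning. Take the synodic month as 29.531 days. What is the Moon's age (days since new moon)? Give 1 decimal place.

23.3 days

Invert f = (1 − cos θ)/2 to get cos θ = 1 − 2(0.38) = 0.240, hence θ₀ = arccos 0.240 = 76.1°.
Waning ⇒ past full, so θ = 360° − 76.1° = 283.9°.
Age = 29.531 × 283.9°/360° ≈ 23.29 days.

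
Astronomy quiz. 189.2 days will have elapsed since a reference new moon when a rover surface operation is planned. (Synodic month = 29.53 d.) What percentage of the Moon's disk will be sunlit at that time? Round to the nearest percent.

Reduce mod P: 189.2 − 6×29.53 = 12.02 d into the current lunation.
Phase angle: θ = 360°·(12.02 d)/(29.53 d) = 146.5°.
With cos θ = (-0.834), the lit fraction is (1 − (-0.834))/2 ≈ 0.917, so 92%.

92%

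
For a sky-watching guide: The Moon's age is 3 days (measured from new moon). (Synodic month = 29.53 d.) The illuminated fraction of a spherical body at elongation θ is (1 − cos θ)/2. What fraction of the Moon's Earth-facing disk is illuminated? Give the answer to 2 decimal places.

Phase angle: θ = 360°·(3 d)/(29.53 d) = 36.6°.
cos 36.6° = 0.803, so f = (1 − 0.803)/2 = 0.098.

0.10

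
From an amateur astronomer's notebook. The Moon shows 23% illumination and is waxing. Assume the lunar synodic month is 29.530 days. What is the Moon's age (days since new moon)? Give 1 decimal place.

cos θ = 1 − 2f = 0.540, giving a principal value of 57.3°.
The Moon is waxing (0°–180°), so θ = 57.3° directly.
At 360°/29.530 d per day, 57.3° corresponds to 4.70 days.

4.7 days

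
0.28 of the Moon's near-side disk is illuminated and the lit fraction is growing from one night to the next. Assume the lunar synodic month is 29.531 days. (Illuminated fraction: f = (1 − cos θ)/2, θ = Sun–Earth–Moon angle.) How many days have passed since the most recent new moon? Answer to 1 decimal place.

From f = (1 − cos θ)/2: cos θ = 1 − 2×0.28 = 0.440; arccos → 63.9°.
Waxing ⇒ before full, so θ = 63.9°.
That fraction of the synodic month is 63.9/360 × 29.531 d ≈ 5.24 d.

5.2 days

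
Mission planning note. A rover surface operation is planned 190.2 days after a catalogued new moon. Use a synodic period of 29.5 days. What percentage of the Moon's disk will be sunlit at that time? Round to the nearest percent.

97%

190.2/29.5 = 6.447 lunations, so 6 complete cycles and 13.20 d into the next.
The Moon has covered 13.20/29.5 of its cycle, so θ ≈ 360° × 13.20/29.5 = 161.1°.
With cos θ = (-0.946), the lit fraction is (1 − (-0.946))/2 ≈ 0.973, so 97%.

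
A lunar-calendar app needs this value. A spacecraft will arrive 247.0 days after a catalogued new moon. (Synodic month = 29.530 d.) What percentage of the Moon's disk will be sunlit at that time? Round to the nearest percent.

247.0 d spans 8 complete synodic months (8 × 29.530 = 236.24 d) plus 10.76 d.
Phase angle: θ = 360°·(10.76 d)/(29.530 d) = 131.2°.
With cos θ = (-0.658), the lit fraction is (1 − (-0.658))/2 ≈ 0.829, so 83%.

83%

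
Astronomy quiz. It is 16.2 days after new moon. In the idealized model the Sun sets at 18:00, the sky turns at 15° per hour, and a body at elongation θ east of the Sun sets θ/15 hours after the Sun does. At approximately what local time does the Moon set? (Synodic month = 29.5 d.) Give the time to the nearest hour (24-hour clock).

Elongation θ = 360° × 16.2/29.5 ≈ 197.7°.
The Moon trails the Sun by θ/15 = 197.7/15 ≈ 13.18 hours.
18:00 + 13.18 h ≈ 07:11 → 07:00 to the nearest hour.

07:00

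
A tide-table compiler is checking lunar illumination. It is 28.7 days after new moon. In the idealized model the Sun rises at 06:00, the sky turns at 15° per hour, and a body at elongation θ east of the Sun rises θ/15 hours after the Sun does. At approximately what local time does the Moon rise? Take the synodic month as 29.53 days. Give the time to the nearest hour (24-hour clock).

The Moon has covered 28.7/29.53 of its cycle, so θ ≈ 360° × 28.7/29.53 = 349.9°.
Delay after the Sun = 349.9° / (15°/h) ≈ 23.33 h.
06:00 + 23.33 h ≈ 05:20 → 05:00 to the nearest hour.

05:00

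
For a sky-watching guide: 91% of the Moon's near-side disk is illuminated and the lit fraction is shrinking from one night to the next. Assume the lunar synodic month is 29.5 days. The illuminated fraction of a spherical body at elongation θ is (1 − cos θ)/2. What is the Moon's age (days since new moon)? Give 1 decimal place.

17.6 days

From f = (1 − cos θ)/2: cos θ = 1 − 2×0.91 = -0.820; arccos → 145.1°.
Since the Moon is past full (waning), take the reflex angle: θ = 360° − 145.1° = 214.9°.
Age = 29.5 × 214.9°/360° ≈ 17.61 days.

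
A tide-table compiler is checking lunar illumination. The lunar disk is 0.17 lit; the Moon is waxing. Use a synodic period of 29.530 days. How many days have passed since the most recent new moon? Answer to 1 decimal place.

Invert f = (1 − cos θ)/2 to get cos θ = 1 − 2(0.17) = 0.660, hence θ₀ = arccos 0.660 = 48.7°.
Waxing ⇒ before full, so θ = 48.7°.
Age = 29.530 × 48.7°/360° ≈ 3.99 days.

4.0 days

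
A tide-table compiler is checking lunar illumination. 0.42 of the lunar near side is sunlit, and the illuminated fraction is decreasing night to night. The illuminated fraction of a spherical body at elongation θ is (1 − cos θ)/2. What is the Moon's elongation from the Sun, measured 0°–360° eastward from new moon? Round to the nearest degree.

279°

From f = (1 − cos θ)/2: cos θ = 1 − 2×0.42 = 0.160; arccos → 80.8°.
Waning ⇒ past full, so θ = 360° − 80.8° = 279.2°.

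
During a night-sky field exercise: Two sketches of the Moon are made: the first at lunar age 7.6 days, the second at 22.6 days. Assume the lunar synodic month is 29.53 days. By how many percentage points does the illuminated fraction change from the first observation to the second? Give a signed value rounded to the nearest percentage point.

-7 percentage points

First observation: θ = 360°·7.6/29.53 = 92.7°, so f = 0.523.
Second observation: θ = 275.5°, f = 0.452.
Δf = 0.452 − 0.523 = -0.071, i.e. -7 pp.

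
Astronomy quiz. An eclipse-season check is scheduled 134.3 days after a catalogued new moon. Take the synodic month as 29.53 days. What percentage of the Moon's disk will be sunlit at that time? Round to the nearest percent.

Reduce mod P: 134.3 − 4×29.53 = 16.18 d into the current lunation.
Phase angle: θ = 360°·(16.18 d)/(29.53 d) = 197.3°.
Illuminated fraction = (1 − cos 197.3°)/2 = (1 − (-0.955))/2 ≈ 0.978, so 98%.

98%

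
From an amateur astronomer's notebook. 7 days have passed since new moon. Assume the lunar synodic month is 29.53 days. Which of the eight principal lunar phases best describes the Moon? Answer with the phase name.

first quarter

At 7/29.53 of the cycle, θ ≈ 85° — the first quarter range.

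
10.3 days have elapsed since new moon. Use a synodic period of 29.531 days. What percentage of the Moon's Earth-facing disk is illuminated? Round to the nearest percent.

79%

Phase angle: θ = 360°·(10.3 d)/(29.531 d) = 125.6°.
Illuminated fraction = (1 − cos 125.6°)/2 = (1 − (-0.582))/2 ≈ 0.791, so 79%.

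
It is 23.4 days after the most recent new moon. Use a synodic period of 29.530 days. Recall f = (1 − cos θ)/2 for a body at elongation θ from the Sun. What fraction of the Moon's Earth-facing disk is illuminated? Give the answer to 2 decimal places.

Elongation θ = 360° × 23.4/29.530 ≈ 285.3°.
cos 285.3° = 0.263, so f = (1 − 0.263)/2 = 0.368.

0.37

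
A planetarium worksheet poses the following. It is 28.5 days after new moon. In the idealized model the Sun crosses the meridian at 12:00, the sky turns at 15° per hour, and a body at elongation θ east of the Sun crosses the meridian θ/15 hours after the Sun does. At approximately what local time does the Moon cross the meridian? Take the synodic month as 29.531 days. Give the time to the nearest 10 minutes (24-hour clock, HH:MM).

11:10

Elongation θ = 360° × 28.5/29.531 ≈ 347.4°.
At 15° of sky rotation per hour, 347.4° corresponds to a 23.16 h lag.
12:00 + 23.162 h ≈ 11:10 → 11:10 to the nearest ten minutes.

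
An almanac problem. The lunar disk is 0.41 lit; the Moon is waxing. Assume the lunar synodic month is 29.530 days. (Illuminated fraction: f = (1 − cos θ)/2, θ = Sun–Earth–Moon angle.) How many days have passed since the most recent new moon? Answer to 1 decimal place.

From f = (1 − cos θ)/2: cos θ = 1 − 2×0.41 = 0.180; arccos → 79.6°.
The Moon is waxing (0°–180°), so θ = 79.6° directly.
Age = 29.530 × 79.6°/360° ≈ 6.53 days.

6.5 days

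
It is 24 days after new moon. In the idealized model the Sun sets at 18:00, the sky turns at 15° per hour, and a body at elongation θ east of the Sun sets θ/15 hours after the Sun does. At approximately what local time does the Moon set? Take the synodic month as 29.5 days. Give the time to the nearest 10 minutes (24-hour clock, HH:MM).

13:30

The Moon has covered 24/29.5 of its cycle, so θ ≈ 360° × 24/29.5 = 292.9°.
At 15° of sky rotation per hour, 292.9° corresponds to a 19.53 h lag.
18:00 + 19.525 h ≈ 13:32 → 13:30 to the nearest ten minutes.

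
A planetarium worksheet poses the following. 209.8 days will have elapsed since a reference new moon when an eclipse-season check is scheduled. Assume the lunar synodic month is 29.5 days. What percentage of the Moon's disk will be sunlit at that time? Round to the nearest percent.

Reduce mod P: 209.8 − 7×29.5 = 3.30 d into the current lunation.
Elongation θ = 360° × 3.30/29.5 ≈ 40.3°.
cos 40.3° = 0.763, so f = (1 − 0.763)/2 = 0.119, so 12%.

12%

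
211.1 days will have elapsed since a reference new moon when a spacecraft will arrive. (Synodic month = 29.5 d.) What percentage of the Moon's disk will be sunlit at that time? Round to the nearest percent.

22%

211.1 d spans 7 complete synodic months (7 × 29.5 = 206.50 d) plus 4.60 d.
Elongation θ = 360° × 4.60/29.5 ≈ 56.1°.
Illuminated fraction = (1 − cos 56.1°)/2 = (1 − 0.557)/2 ≈ 0.221, so 22%.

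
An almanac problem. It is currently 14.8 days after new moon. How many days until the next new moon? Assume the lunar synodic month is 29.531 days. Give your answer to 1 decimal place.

14.7 days

The next new moon completes the synodic month: 29.531 − 14.8 = 14.731 days.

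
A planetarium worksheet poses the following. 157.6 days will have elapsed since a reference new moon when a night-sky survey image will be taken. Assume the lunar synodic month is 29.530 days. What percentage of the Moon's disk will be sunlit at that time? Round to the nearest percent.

157.6/29.530 = 5.337 lunations, so 5 complete cycles and 9.95 d into the next.
Phase angle: θ = 360°·(9.95 d)/(29.530 d) = 121.3°.
Illuminated fraction = (1 − cos 121.3°)/2 = (1 − (-0.520))/2 ≈ 0.760, so 76%.

76%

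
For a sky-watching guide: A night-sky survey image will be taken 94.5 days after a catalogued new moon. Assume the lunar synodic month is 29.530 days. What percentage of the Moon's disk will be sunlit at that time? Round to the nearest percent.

35%

94.5 d spans 3 complete synodic months (3 × 29.530 = 88.59 d) plus 5.91 d.
Phase angle: θ = 360°·(5.91 d)/(29.530 d) = 72.0°.
With cos θ = 0.308, the lit fraction is (1 − 0.308)/2 ≈ 0.346, so 35%.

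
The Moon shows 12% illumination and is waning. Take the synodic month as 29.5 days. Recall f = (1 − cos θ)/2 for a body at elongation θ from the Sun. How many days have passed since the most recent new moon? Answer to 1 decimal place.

26.2 days

Invert f = (1 − cos θ)/2 to get cos θ = 1 − 2(0.12) = 0.760, hence θ₀ = arccos 0.760 = 40.5°.
A waning Moon lies in 180°–360°, so θ = 360° − 40.5° = 319.5°.
At 360°/29.5 d per day, 319.5° corresponds to 26.18 days.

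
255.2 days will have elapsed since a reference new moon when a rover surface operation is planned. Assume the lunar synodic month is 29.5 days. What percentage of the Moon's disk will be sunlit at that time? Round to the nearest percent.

79%

255.2/29.5 = 8.651 lunations, so 8 complete cycles and 19.20 d into the next.
Phase angle: θ = 360°·(19.20 d)/(29.5 d) = 234.3°.
cos 234.3° = (-0.583), so f = (1 − (-0.583))/2 = 0.792, so 79%.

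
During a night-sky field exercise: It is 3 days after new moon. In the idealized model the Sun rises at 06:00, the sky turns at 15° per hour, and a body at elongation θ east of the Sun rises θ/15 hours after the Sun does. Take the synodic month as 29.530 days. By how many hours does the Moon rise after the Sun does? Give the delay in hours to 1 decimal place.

2.4 h

Phase angle: θ = 360°·(3 d)/(29.530 d) = 36.6°.
The Moon trails the Sun by θ/15 = 36.6/15 ≈ 2.44 hours.
So the Moon rises 2.44 h after the Sun.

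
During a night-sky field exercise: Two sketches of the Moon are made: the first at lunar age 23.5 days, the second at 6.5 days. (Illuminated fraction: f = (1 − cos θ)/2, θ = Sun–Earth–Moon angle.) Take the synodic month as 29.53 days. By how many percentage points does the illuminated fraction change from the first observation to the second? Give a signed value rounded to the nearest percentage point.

First observation: θ = 360°·23.5/29.53 = 286.5°, so f = 0.358.
Second observation: θ = 79.2°, f = 0.407.
Δf = 0.407 − 0.358 = +0.049, i.e. +5 pp.

+5 percentage points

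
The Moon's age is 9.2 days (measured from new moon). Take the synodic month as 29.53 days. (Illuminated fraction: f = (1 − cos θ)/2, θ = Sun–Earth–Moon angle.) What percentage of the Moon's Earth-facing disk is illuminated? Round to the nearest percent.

69%

Phase angle: θ = 360°·(9.2 d)/(29.53 d) = 112.2°.
cos 112.2° = (-0.377), so f = (1 − (-0.377))/2 = 0.689, so 69%.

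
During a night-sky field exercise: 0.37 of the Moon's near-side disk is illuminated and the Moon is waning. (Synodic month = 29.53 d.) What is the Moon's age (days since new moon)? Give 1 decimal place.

23.4 days

cos θ = 1 − 2f = 0.260, giving a principal value of 74.9°.
A waning Moon lies in 180°–360°, so θ = 360° − 74.9° = 285.1°.
That fraction of the synodic month is 285.1/360 × 29.53 d ≈ 23.38 d.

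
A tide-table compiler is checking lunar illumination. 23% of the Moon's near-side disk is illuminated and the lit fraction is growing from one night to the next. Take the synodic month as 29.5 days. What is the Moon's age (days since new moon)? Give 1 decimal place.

4.7 days

cos θ = 1 − 2f = 0.540, giving a principal value of 57.3°.
The Moon is waxing (0°–180°), so θ = 57.3° directly.
At 360°/29.5 d per day, 57.3° corresponds to 4.70 days.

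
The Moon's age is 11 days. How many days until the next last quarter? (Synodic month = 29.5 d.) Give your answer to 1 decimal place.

Last quarter is 0.75 of the way through the cycle: age 0.75 × 29.5 = 22.125 d.
That is 22.125 − 11 = 11.125 days ahead.

11.1 days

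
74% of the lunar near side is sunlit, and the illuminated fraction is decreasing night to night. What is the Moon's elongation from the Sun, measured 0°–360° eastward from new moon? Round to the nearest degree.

241°

From f = (1 − cos θ)/2: cos θ = 1 − 2×0.74 = -0.480; arccos → 118.7°.
Waning ⇒ past full, so θ = 360° − 118.7° = 241.3°.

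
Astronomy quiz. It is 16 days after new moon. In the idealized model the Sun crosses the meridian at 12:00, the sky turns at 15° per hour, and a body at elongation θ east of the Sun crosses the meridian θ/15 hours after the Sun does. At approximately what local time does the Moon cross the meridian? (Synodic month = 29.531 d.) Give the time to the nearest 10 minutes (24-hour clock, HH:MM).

01:00

The Moon has covered 16/29.531 of its cycle, so θ ≈ 360° × 16/29.531 = 195.0°.
The Moon trails the Sun by θ/15 = 195.0/15 ≈ 13.00 hours.
12:00 + 13.003 h ≈ 01:00 → 01:00 to the nearest ten minutes.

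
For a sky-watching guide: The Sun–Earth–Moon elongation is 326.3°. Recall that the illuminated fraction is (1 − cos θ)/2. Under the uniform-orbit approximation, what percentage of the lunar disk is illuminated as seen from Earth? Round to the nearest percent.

8%

cos 326.3° = 0.832, so f = (1 − 0.832)/2 = 0.084, i.e. 8%.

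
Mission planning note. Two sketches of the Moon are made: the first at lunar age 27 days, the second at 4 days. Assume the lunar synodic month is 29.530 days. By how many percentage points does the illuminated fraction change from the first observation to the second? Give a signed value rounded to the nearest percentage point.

θ₁ = 360° × 27/29.530 = 329.2°, f₁ = (1 − cos θ₁)/2 = 0.071.
θ₂ = 360° × 4/29.530 = 48.8°, f₂ = (1 − cos θ₂)/2 = 0.170.
Change = f₂ − f₁ = +0.100 → +10 percentage points.

+10 pp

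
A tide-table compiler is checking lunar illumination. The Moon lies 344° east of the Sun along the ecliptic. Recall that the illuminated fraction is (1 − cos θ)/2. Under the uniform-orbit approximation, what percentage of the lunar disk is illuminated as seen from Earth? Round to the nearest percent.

cos 344° = 0.961, so f = (1 − 0.961)/2 = 0.019, i.e. 2%.

2%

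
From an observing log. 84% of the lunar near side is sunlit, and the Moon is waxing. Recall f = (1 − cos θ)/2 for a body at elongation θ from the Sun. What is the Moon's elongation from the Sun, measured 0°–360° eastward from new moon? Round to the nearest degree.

From f = (1 − cos θ)/2: cos θ = 1 − 2×0.84 = -0.680; arccos → 132.8°.
The Moon is waxing (0°–180°), so θ = 132.8° directly.

133°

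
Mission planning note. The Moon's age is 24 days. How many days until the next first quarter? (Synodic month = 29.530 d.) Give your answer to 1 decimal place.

First quarter occurs at elongation 90°, i.e. at age 29.530 × 90/360 = 7.383 d.
Already past this cycle's first quarter; the next is at 7.383 + 29.530 = 36.913 d, so 36.913 − 24 = 12.913 days.

12.9 days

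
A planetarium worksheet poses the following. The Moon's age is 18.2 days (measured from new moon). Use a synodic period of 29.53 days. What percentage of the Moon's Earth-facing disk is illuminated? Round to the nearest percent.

The Moon has covered 18.2/29.53 of its cycle, so θ ≈ 360° × 18.2/29.53 = 221.9°.
cos 221.9° = (-0.745), so f = (1 − (-0.745))/2 = 0.872, so 87%.

87%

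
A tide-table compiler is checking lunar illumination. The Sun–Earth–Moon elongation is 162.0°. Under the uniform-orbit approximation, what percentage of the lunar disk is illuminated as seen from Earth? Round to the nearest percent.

f = (1 − cos 162.0°)/2 = (1 − (-0.951))/2 ≈ 0.976, i.e. 98%.

98%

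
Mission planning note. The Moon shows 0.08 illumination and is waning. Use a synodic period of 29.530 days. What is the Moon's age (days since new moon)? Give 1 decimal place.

Invert f = (1 − cos θ)/2 to get cos θ = 1 − 2(0.08) = 0.840, hence θ₀ = arccos 0.840 = 32.9°.
Since the Moon is past full (waning), take the reflex angle: θ = 360° − 32.9° = 327.1°.
Age = 29.530 × 327.1°/360° ≈ 26.83 days.

26.8 days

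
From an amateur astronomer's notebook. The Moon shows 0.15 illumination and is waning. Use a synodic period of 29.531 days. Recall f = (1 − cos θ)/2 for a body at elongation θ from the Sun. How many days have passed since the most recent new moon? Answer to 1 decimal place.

25.8 days

From f = (1 − cos θ)/2: cos θ = 1 − 2×0.15 = 0.700; arccos → 45.6°.
Since the Moon is past full (waning), take the reflex angle: θ = 360° − 45.6° = 314.4°.
Age = 29.531 × 314.4°/360° ≈ 25.79 days.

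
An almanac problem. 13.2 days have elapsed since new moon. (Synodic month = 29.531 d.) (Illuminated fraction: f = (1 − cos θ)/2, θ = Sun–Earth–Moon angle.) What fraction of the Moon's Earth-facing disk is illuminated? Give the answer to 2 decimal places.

The Moon has covered 13.2/29.531 of its cycle, so θ ≈ 360° × 13.2/29.531 = 160.9°.
Illuminated fraction = (1 − cos 160.9°)/2 = (1 − (-0.945))/2 ≈ 0.973.

0.97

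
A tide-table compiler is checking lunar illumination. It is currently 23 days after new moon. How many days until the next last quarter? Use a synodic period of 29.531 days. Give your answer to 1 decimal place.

28.7 days

Last quarter occurs at elongation 270°, i.e. at age 29.531 × 270/360 = 22.148 d.
Already past this cycle's last quarter; the next is at 22.148 + 29.531 = 51.679 d, so 51.679 − 23 = 28.679 days.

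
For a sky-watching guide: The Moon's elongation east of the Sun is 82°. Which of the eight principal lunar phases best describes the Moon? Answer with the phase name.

first quarter

The first quarter sector spans roughly 68°–112°; 82° falls inside it.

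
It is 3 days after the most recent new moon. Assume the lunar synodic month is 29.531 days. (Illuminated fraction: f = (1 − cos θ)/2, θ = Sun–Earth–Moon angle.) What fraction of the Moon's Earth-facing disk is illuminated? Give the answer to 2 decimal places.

Phase angle: θ = 360°·(3 d)/(29.531 d) = 36.6°.
Illuminated fraction = (1 − cos 36.6°)/2 = (1 − 0.803)/2 ≈ 0.098.

0.10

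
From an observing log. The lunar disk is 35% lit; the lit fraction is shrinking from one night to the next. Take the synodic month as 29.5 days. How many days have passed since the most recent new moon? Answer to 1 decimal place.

23.6 days

From f = (1 − cos θ)/2: cos θ = 1 − 2×0.35 = 0.300; arccos → 72.5°.
Since the Moon is past full (waning), take the reflex angle: θ = 360° − 72.5° = 287.5°.
Age = 29.5 × 287.5°/360° ≈ 23.56 days.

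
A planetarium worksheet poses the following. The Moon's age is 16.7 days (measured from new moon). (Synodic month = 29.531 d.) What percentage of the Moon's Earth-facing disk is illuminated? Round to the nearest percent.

96%

The Moon has covered 16.7/29.531 of its cycle, so θ ≈ 360° × 16.7/29.531 = 203.6°.
With cos θ = (-0.916), the lit fraction is (1 − (-0.916))/2 ≈ 0.958, so 96%.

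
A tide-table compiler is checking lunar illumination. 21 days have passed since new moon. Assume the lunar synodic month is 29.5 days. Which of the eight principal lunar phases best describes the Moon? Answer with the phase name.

At 21/29.5 of the cycle, θ ≈ 256° — the last quarter range.

last quarter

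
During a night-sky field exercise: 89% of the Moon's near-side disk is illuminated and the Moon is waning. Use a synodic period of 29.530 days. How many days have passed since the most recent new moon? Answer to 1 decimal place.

Invert f = (1 − cos θ)/2 to get cos θ = 1 − 2(0.89) = -0.780, hence θ₀ = arccos -0.780 = 141.3°.
A waning Moon lies in 180°–360°, so θ = 360° − 141.3° = 218.7°.
Age = 29.530 × 218.7°/360° ≈ 17.94 days.

17.9 days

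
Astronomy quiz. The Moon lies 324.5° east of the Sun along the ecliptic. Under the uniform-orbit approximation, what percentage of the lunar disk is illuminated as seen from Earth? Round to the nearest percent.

Half-versine of 324.5°: (1 − 0.814)/2 = 0.093, i.e. 9%.

9%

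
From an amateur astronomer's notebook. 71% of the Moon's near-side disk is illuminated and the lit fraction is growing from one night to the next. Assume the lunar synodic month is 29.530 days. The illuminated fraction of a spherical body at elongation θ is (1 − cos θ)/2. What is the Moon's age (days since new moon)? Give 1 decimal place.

From f = (1 − cos θ)/2: cos θ = 1 − 2×0.71 = -0.420; arccos → 114.8°.
Before full moon the principal value applies: θ = 114.8°.
At 360°/29.530 d per day, 114.8° corresponds to 9.42 days.

9.4 days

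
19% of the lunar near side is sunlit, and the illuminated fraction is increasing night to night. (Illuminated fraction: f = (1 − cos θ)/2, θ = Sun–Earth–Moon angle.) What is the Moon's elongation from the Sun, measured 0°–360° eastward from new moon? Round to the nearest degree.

52°

From f = (1 − cos θ)/2: cos θ = 1 − 2×0.19 = 0.620; arccos → 51.7°.
Before full moon the principal value applies: θ = 51.7°.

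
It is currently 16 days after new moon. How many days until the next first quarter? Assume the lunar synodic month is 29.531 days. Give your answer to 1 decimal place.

20.9 days

First quarter is 0.25 of the way through the cycle: age 0.25 × 29.531 = 7.383 d.
This lunation's first quarter (7.383 d) has passed, so add one period: 36.914 − 16 = 20.914 days.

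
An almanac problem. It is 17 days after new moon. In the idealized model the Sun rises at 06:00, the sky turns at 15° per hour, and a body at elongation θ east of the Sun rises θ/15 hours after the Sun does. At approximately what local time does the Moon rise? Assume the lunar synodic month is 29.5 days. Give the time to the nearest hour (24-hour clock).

20:00

The Moon has covered 17/29.5 of its cycle, so θ ≈ 360° × 17/29.5 = 207.5°.
At 15° of sky rotation per hour, 207.5° corresponds to a 13.83 h lag.
06:00 + 13.83 h ≈ 19:50 → 20:00 to the nearest hour.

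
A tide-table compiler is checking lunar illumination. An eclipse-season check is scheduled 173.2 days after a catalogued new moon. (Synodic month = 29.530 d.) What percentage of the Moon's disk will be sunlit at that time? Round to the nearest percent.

17%

173.2 d spans 5 complete synodic months (5 × 29.530 = 147.65 d) plus 25.55 d.
Elongation θ = 360° × 25.55/29.530 ≈ 311.5°.
cos 311.5° = 0.662, so f = (1 − 0.662)/2 = 0.169, so 17%.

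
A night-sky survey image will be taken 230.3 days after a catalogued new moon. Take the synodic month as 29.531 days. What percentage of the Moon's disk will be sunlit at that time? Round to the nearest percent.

35%

230.3 d spans 7 complete synodic months (7 × 29.531 = 206.72 d) plus 23.58 d.
Elongation θ = 360° × 23.58/29.531 ≈ 287.5°.
cos 287.5° = 0.301, so f = (1 − 0.301)/2 = 0.350, so 35%.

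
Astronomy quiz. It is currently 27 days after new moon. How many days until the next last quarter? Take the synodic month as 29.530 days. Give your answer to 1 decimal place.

24.7 days

Last quarter is 0.75 of the way through the cycle: age 0.75 × 29.530 = 22.148 d.
This lunation's last quarter (22.148 d) has passed, so add one period: 51.678 − 27 = 24.678 days.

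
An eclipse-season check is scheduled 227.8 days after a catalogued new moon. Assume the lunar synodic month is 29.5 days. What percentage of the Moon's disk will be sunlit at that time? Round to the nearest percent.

59%

227.8/29.5 = 7.722 lunations, so 7 complete cycles and 21.30 d into the next.
Elongation θ = 360° × 21.30/29.5 ≈ 259.9°.
With cos θ = (-0.175), the lit fraction is (1 − (-0.175))/2 ≈ 0.587, so 59%.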